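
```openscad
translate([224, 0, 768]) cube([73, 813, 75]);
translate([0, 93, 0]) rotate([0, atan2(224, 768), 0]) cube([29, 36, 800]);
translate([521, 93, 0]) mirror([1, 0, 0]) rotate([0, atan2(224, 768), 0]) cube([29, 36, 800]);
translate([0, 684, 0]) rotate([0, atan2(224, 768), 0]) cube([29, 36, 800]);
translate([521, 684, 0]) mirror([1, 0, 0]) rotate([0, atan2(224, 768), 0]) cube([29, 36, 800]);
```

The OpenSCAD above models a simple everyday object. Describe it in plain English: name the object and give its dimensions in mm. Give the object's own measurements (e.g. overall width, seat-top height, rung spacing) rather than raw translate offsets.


A sawhorse. A 73×813×75 mm beam (x, y, z) sits on two A-frame leg pairs. Each pair is two raked legs of 29×36 mm section (36 mm along y) splaying symmetrically in x. Each leg rises 768 mm vertically over 224 mm of horizontal reach and is 800 mm long along its own axis. Every leg's outer bottom edge rests on the floor and its outer top edge meets a bottom edge of the beam — the left legs (tilting toward +x) meet the beam's −x bottom edge, the right legs (their mirror images, tilting toward −x) meet its +x bottom edge — so the leg tops tuck under the beam, the beam's underside is 768 mm above the floor, and the feet are 521 mm apart outside-to-outside with the beam centred between them. The two leg pairs are set in 93 mm from either end of the beam.


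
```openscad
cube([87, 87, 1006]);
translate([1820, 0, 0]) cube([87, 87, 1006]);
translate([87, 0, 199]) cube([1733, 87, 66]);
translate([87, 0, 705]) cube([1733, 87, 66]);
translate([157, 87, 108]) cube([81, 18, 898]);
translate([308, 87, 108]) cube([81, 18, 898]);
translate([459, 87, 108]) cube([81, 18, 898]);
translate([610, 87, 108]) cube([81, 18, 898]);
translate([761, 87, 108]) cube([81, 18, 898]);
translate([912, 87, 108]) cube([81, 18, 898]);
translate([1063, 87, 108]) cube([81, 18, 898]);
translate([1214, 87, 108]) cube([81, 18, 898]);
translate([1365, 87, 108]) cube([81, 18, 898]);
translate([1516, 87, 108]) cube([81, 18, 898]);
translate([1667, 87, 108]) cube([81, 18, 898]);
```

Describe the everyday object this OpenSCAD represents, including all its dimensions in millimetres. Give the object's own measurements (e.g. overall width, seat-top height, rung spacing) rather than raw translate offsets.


A fence section. Two 87×87 mm posts, 1006 mm tall, stand on the floor with a clear span of 1733 mm between their inner faces. Two horizontal rails of 87×66 mm section span the gap between the posts with their undersides at z = 199 mm and z = 705 mm, flush with the posts' −y face. 11 pickets, each 81 mm wide, 18 mm thick and 898 mm tall, are fixed to the +y face of the rails with their bottoms at z = 108 mm, spaced across the span with a 70 mm gap after the −x post and between neighbouring pickets, with 72 mm left before the +x post.


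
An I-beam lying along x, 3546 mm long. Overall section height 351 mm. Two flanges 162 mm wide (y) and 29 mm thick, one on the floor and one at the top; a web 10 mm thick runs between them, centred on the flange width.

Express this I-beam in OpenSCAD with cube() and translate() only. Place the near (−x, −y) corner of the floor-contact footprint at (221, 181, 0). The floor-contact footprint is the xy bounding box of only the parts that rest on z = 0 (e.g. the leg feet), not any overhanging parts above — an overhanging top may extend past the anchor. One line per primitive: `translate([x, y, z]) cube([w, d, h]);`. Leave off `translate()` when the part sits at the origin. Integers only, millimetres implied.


translate([221, 181, 0]) cube([3546, 162, 29]);
translate([221, 257, 29]) cube([3546, 10, 293]);
translate([221, 181, 322]) cube([3546, 162, 29]);


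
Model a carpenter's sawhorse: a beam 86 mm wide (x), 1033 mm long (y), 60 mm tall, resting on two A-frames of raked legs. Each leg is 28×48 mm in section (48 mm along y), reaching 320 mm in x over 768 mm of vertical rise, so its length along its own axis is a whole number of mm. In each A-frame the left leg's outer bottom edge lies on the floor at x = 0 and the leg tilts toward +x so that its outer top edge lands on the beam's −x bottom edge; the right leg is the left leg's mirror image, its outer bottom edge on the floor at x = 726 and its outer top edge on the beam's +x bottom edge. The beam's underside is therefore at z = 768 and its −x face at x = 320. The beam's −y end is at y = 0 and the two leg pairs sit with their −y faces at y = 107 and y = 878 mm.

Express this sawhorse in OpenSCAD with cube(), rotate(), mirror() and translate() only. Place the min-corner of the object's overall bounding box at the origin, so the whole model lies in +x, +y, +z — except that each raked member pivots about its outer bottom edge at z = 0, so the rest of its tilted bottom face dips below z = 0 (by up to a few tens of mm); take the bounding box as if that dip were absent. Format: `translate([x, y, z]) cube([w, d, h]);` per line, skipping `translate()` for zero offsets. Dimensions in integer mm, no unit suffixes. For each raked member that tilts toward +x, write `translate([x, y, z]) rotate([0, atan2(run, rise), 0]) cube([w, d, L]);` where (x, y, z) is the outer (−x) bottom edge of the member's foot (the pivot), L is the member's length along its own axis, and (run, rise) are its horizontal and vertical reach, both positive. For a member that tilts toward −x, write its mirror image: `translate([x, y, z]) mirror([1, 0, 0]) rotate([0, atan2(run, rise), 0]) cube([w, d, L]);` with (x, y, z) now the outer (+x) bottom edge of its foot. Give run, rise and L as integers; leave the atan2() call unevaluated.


translate([320, 0, 768]) cube([86, 1033, 60]);
translate([0, 107, 0]) rotate([0, atan2(320, 768), 0]) cube([28, 48, 832]);
translate([726, 107, 0]) mirror([1, 0, 0]) rotate([0, atan2(320, 768), 0]) cube([28, 48, 832]);
translate([0, 878, 0]) rotate([0, atan2(320, 768), 0]) cube([28, 48, 832]);
translate([726, 878, 0]) mirror([1, 0, 0]) rotate([0, atan2(320, 768), 0]) cube([28, 48, 832]);


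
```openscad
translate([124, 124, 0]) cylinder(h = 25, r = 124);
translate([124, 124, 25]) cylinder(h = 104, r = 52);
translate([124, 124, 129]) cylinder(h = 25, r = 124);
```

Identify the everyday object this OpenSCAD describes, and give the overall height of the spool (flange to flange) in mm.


A spool. The overall height is 154 mm.

Three coaxial cylinders, large–small–large — a spool. Two 25 mm flanges and a 104 mm core give 25 + 104 + 25 = 154 mm.


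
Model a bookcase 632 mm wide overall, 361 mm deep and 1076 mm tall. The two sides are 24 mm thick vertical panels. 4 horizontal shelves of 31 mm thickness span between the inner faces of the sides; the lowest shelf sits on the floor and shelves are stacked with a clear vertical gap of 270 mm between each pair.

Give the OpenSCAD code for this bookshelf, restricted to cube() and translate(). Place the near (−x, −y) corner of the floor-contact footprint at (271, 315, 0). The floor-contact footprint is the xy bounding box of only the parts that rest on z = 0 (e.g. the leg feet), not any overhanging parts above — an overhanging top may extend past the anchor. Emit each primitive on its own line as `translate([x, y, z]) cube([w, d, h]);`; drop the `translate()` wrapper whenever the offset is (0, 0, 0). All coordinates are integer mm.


translate([271, 315, 0]) cube([24, 361, 1076]);
translate([879, 315, 0]) cube([24, 361, 1076]);
translate([295, 315, 0]) cube([584, 361, 31]);
translate([295, 315, 301]) cube([584, 361, 31]);
translate([295, 315, 602]) cube([584, 361, 31]);
translate([295, 315, 903]) cube([584, 361, 31]);


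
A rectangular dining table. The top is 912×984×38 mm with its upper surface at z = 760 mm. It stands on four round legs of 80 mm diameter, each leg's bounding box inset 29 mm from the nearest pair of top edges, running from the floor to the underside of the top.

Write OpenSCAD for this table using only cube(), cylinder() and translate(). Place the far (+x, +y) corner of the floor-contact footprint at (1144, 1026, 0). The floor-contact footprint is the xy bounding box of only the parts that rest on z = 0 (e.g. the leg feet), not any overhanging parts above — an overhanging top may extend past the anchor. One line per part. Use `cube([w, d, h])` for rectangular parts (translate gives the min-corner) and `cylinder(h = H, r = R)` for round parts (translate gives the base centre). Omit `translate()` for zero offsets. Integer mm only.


translate([261, 71, 722]) cube([912, 984, 38]);
translate([330, 140, 0]) cylinder(h = 722, r = 40);
translate([1104, 140, 0]) cylinder(h = 722, r = 40);
translate([330, 986, 0]) cylinder(h = 722, r = 40);
translate([1104, 986, 0]) cylinder(h = 722, r = 40);


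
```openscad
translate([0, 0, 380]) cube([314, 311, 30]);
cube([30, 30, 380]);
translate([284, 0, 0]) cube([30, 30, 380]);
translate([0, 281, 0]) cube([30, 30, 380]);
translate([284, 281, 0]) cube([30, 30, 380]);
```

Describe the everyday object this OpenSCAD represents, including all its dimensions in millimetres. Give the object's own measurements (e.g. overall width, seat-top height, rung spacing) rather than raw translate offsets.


A simple wooden stool: a rectangular seat 314 mm (x) by 311 mm (y), 30 mm thick, top face at z = 410 mm, on four square legs, each 30×30 mm in cross-section. The legs rest on z = 0, each flush with a corner of the seat.


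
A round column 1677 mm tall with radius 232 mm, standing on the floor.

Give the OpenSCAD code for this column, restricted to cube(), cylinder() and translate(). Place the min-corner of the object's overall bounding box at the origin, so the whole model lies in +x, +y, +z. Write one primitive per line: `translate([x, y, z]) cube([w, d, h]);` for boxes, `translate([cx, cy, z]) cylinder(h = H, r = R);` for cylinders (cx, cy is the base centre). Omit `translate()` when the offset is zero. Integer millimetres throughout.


translate([232, 232, 0]) cylinder(h = 1677, r = 232);


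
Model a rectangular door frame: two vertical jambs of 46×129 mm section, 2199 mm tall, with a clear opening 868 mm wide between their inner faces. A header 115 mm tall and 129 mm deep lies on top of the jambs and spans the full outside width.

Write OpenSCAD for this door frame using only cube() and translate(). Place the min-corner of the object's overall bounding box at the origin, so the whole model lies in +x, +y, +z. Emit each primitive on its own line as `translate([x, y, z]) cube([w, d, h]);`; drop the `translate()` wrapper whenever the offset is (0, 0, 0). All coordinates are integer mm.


cube([46, 129, 2199]);
translate([914, 0, 0]) cube([46, 129, 2199]);
translate([0, 0, 2199]) cube([960, 129, 115]);


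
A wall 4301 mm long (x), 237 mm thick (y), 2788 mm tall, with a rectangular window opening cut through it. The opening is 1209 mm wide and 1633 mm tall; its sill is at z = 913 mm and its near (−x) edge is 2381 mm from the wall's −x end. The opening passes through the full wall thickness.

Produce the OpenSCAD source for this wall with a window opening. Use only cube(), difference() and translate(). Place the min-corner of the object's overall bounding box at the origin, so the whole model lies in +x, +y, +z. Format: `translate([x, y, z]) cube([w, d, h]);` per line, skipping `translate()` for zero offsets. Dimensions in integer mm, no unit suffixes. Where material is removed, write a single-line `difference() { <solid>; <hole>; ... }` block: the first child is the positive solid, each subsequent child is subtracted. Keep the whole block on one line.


difference() { cube([4301, 237, 2788]); translate([2381, 0, 913]) cube([1209, 237, 1633]); }


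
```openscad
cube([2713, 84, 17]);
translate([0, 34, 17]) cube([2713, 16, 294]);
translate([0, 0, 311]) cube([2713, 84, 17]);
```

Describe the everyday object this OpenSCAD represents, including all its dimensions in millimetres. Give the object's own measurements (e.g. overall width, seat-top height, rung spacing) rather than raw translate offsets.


An I-beam lying along x, 2713 mm long. Overall section height 328 mm. Two flanges 84 mm wide (y) and 17 mm thick, one on the floor and one at the top; a web 16 mm thick runs between them, centred on the flange width.


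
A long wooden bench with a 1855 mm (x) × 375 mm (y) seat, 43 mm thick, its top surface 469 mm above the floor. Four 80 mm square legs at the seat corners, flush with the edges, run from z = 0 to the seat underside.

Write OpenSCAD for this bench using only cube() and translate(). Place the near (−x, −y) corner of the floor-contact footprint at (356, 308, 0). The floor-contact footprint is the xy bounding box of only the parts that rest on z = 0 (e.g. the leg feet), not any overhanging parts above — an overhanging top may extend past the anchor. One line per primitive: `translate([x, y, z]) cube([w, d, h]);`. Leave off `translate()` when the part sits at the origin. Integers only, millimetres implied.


translate([356, 308, 426]) cube([1855, 375, 43]);
translate([356, 308, 0]) cube([80, 80, 426]);
translate([356, 603, 0]) cube([80, 80, 426]);
translate([2131, 308, 0]) cube([80, 80, 426]);
translate([2131, 603, 0]) cube([80, 80, 426]);


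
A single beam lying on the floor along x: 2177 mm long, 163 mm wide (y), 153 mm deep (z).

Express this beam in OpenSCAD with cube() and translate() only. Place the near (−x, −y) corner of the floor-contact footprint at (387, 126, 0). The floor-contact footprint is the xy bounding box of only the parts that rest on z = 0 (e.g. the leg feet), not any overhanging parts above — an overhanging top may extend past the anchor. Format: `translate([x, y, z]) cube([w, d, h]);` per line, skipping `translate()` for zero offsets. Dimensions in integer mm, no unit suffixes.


translate([387, 126, 0]) cube([2177, 163, 153]);


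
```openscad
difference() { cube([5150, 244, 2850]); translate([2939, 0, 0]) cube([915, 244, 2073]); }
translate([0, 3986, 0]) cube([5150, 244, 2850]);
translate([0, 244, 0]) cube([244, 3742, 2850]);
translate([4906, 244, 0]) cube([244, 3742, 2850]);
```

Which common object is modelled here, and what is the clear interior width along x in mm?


A single room. The interior width is 4662 mm.

Four walls enclosing a rectangle with a door in the front wall — a room. Outside width 5150 minus two 244 mm walls gives 4662 mm.


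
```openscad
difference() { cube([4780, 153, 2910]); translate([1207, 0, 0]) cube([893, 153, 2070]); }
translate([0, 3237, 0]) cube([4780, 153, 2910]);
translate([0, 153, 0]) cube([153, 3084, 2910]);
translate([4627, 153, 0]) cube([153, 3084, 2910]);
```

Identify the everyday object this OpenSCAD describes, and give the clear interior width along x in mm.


A single room. The interior width is 4474 mm.

Four walls enclosing a rectangle with a door in the front wall — a room. Outside width 4780 minus two 153 mm walls gives 4474 mm.


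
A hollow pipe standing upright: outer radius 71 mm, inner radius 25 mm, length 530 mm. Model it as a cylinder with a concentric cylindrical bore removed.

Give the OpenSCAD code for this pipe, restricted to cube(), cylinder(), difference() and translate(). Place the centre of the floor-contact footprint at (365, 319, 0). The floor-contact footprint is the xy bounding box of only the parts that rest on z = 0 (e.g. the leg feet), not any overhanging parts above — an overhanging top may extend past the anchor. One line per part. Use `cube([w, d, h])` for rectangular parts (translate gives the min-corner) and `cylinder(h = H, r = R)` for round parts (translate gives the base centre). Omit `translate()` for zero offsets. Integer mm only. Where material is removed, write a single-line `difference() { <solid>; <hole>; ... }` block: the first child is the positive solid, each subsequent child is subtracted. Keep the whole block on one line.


difference() { translate([365, 319, 0]) cylinder(h = 530, r = 71); translate([365, 319, 0]) cylinder(h = 530, r = 25); }


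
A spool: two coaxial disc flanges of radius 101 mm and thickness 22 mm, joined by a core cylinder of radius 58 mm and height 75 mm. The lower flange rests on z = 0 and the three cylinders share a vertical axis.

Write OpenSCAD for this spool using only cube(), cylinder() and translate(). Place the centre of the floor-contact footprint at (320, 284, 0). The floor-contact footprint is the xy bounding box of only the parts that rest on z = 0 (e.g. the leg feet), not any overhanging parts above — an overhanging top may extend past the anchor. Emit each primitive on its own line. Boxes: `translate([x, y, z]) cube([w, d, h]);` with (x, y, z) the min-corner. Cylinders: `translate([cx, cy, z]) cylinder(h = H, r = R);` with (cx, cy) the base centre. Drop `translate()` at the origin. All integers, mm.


translate([320, 284, 0]) cylinder(h = 22, r = 101);
translate([320, 284, 22]) cylinder(h = 75, r = 58);
translate([320, 284, 97]) cylinder(h = 22, r = 101);


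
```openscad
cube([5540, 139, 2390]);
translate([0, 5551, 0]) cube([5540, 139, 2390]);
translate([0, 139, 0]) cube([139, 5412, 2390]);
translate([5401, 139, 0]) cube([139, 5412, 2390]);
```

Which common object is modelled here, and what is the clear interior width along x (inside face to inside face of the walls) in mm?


A house (or room) frame. The interior width is 5262 mm.

Four 2390 mm walls enclosing a rectangle with no floor or roof — a room or house frame. Outside width is 5540 mm and wall thickness is 139 mm, so the interior width is 5540 − 2 × 139 = 5262 mm.


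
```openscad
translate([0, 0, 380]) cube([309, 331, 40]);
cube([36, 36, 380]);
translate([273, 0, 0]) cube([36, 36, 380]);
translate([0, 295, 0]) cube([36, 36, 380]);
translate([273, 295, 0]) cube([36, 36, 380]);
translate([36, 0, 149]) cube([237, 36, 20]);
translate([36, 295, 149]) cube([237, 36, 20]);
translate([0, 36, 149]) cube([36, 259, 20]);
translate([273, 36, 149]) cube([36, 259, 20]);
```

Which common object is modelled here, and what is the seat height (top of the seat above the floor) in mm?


A stool. The seat height is 420 mm.

A 309×331×40 slab at z = 380 on four corner posts — a stool. The seat top is 380 + 40 = 420 mm.


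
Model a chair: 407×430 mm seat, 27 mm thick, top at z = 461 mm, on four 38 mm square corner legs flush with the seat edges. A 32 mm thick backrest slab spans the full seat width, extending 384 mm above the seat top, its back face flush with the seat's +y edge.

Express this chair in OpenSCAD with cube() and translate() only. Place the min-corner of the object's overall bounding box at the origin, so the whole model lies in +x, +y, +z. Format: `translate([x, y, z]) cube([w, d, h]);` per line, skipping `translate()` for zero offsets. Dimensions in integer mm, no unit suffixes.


translate([0, 0, 434]) cube([407, 430, 27]);
cube([38, 38, 434]);
translate([369, 0, 0]) cube([38, 38, 434]);
translate([0, 392, 0]) cube([38, 38, 434]);
translate([369, 392, 0]) cube([38, 38, 434]);
translate([0, 398, 461]) cube([407, 32, 384]);


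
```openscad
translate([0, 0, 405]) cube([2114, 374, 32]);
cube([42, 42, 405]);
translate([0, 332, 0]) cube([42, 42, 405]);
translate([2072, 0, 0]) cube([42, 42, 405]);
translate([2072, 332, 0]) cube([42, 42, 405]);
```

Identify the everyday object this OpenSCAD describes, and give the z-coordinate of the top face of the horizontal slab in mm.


A bench. The seat-top height is 437 mm.

A long slab on four corner posts — a bench. The slab sits at z = 405 with thickness 32, so the top is 405 + 32 = 437 mm.


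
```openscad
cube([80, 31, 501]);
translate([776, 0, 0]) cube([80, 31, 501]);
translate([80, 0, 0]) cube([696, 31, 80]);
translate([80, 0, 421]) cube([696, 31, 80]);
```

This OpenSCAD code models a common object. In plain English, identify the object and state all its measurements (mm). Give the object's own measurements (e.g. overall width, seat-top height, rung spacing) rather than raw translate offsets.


A rectangular picture frame lying in the x–z plane (depth along y). The opening is 696 mm wide (x) by 341 mm tall (z), surrounded by a border 80 mm wide on all four sides. The frame is 31 mm deep and is made of two full-height vertical stiles with two horizontal rails fitted between them.


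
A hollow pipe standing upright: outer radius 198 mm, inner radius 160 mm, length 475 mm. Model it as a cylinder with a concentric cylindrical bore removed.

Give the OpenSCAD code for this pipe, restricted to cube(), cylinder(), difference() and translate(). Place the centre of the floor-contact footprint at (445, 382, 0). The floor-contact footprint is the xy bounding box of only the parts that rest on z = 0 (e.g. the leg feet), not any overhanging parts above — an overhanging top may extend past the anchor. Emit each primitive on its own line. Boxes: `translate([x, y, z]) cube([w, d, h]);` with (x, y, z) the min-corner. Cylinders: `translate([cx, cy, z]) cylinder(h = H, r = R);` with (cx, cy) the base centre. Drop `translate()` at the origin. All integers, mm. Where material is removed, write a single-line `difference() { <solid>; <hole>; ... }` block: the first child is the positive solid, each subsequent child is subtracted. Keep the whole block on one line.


difference() { translate([445, 382, 0]) cylinder(h = 475, r = 198); translate([445, 382, 0]) cylinder(h = 475, r = 160); }


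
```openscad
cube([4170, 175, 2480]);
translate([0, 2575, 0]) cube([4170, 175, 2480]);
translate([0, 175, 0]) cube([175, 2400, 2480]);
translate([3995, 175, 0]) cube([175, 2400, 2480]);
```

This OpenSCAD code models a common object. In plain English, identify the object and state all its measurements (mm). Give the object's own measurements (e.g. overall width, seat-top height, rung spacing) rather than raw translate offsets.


The wall frame of a small rectangular building: four walls, each 2480 mm tall and 175 mm thick, enclosing a footprint 4170 mm (x) by 2750 mm (y) outside-to-outside, with no floor or roof. The front and back walls (the −y and +y sides) span the full width; the two side walls fit between them.


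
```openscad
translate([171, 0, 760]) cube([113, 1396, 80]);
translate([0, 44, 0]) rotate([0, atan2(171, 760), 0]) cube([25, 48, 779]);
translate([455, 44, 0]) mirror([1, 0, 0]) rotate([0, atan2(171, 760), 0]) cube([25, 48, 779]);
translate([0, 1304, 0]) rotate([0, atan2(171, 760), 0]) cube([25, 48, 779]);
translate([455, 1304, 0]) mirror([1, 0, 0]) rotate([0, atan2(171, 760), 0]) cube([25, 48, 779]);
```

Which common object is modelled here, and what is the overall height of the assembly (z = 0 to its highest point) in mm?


A sawhorse. The overall height is 840 mm.

A beam across two mirrored pairs of raked legs — a sawhorse. The beam's underside is at z = 760 (matching the legs' vertical rise in atan2(171, 760)) and the beam is 80 mm tall, so its top is at 760 + 80 = 840 mm. The raked legs top out at the beam's underside, so that is the highest point.


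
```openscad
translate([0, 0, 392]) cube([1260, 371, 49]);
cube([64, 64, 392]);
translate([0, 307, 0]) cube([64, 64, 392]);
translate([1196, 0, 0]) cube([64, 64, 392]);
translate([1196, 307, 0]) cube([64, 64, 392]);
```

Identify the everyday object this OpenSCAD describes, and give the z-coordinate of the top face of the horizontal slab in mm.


A bench. The seat-top height is 441 mm.

A long slab on four corner posts — a bench. The slab sits at z = 392 with thickness 49, so the top is 392 + 49 = 441 mm.


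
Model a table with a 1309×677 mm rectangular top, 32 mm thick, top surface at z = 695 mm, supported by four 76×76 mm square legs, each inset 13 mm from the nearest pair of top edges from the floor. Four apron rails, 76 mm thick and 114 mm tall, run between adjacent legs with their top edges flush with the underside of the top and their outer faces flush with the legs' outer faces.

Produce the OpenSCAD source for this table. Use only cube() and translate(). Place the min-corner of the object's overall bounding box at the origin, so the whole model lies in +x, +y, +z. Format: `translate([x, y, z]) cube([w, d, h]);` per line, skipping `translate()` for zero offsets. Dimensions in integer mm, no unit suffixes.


translate([0, 0, 663]) cube([1309, 677, 32]);
translate([13, 13, 0]) cube([76, 76, 663]);
translate([1220, 13, 0]) cube([76, 76, 663]);
translate([13, 588, 0]) cube([76, 76, 663]);
translate([1220, 588, 0]) cube([76, 76, 663]);
translate([89, 13, 549]) cube([1131, 76, 114]);
translate([89, 588, 549]) cube([1131, 76, 114]);
translate([13, 89, 549]) cube([76, 499, 114]);
translate([1220, 89, 549]) cube([76, 499, 114]);


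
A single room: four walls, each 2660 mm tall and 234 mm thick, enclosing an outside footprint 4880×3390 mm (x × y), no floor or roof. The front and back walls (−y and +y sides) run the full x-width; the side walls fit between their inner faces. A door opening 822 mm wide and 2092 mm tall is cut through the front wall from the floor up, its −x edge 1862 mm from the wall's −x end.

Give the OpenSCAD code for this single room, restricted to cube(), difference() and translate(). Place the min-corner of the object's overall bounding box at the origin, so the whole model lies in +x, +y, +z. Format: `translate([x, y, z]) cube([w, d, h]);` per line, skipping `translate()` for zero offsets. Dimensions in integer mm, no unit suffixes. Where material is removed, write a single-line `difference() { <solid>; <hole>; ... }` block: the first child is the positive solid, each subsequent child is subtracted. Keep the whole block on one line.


difference() { cube([4880, 234, 2660]); translate([1862, 0, 0]) cube([822, 234, 2092]); }
translate([0, 3156, 0]) cube([4880, 234, 2660]);
translate([0, 234, 0]) cube([234, 2922, 2660]);
translate([4646, 234, 0]) cube([234, 2922, 2660]);


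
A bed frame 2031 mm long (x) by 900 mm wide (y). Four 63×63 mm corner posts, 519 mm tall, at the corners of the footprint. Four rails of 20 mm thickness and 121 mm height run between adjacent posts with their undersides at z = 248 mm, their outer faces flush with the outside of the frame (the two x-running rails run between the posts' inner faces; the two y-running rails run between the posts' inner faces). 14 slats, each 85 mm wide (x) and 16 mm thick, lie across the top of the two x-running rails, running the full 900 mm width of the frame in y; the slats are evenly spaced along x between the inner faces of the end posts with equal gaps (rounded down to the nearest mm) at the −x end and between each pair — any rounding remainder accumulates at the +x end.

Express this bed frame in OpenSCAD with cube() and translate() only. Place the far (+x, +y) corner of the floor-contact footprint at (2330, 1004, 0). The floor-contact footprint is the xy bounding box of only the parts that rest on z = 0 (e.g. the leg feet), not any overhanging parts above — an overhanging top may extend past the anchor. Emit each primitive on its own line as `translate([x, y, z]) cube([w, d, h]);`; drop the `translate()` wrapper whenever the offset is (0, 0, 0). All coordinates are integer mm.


// slat z = rail_z + rail_h = 248 + 121 = 369
// slat gap = ⌊(1905 − 14·85) / 15⌋ = 47
translate([299, 104, 0]) cube([63, 63, 519]);
translate([299, 941, 0]) cube([63, 63, 519]);
translate([2267, 104, 0]) cube([63, 63, 519]);
translate([2267, 941, 0]) cube([63, 63, 519]);
translate([362, 104, 248]) cube([1905, 20, 121]);
translate([362, 984, 248]) cube([1905, 20, 121]);
translate([299, 167, 248]) cube([20, 774, 121]);
translate([2310, 167, 248]) cube([20, 774, 121]);
translate([409, 104, 369]) cube([85, 900, 16]);
translate([541, 104, 369]) cube([85, 900, 16]);
translate([673, 104, 369]) cube([85, 900, 16]);
translate([805, 104, 369]) cube([85, 900, 16]);
translate([937, 104, 369]) cube([85, 900, 16]);
translate([1069, 104, 369]) cube([85, 900, 16]);
translate([1201, 104, 369]) cube([85, 900, 16]);
translate([1333, 104, 369]) cube([85, 900, 16]);
translate([1465, 104, 369]) cube([85, 900, 16]);
translate([1597, 104, 369]) cube([85, 900, 16]);
translate([1729, 104, 369]) cube([85, 900, 16]);
translate([1861, 104, 369]) cube([85, 900, 16]);
translate([1993, 104, 369]) cube([85, 900, 16]);
translate([2125, 104, 369]) cube([85, 900, 16]);


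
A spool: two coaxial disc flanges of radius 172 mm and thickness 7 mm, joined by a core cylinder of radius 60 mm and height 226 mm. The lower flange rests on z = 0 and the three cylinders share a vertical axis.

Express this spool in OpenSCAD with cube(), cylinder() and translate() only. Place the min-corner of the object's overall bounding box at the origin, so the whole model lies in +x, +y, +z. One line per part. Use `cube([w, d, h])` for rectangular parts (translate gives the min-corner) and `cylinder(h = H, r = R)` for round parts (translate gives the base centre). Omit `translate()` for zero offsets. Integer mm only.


translate([172, 172, 0]) cylinder(h = 7, r = 172);
translate([172, 172, 7]) cylinder(h = 226, r = 60);
translate([172, 172, 233]) cylinder(h = 7, r = 172);


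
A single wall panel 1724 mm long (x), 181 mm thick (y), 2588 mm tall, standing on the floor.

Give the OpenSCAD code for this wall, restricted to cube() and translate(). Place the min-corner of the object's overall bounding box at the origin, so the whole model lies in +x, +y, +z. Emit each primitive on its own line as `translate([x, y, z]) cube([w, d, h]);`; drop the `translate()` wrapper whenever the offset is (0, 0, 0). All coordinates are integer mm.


cube([1724, 181, 2588]);


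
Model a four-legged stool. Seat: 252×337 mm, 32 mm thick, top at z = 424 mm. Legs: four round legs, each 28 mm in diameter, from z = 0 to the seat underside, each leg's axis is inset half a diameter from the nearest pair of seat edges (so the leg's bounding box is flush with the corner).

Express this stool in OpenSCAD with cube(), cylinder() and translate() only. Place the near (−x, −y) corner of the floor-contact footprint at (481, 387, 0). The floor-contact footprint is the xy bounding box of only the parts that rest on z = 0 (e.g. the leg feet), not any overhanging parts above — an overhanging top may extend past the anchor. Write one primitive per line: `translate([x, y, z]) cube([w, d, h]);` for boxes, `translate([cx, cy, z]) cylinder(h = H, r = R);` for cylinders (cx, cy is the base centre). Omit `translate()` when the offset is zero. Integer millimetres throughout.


translate([481, 387, 392]) cube([252, 337, 32]);
translate([495, 401, 0]) cylinder(h = 392, r = 14);
translate([719, 401, 0]) cylinder(h = 392, r = 14);
translate([495, 710, 0]) cylinder(h = 392, r = 14);
translate([719, 710, 0]) cylinder(h = 392, r = 14);


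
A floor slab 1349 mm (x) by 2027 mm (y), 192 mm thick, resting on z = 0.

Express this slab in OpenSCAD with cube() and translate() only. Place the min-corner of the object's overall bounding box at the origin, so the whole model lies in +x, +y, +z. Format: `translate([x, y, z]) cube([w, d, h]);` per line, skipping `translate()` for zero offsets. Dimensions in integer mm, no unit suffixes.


cube([1349, 2027, 192]);


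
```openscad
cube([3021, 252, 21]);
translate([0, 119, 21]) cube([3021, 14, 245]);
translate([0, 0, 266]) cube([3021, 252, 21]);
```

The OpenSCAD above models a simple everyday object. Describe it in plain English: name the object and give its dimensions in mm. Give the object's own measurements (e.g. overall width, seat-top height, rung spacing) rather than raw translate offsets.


An I-beam lying along x, 3021 mm long. Overall section height 287 mm. Two flanges 252 mm wide (y) and 21 mm thick, one on the floor and one at the top; a web 14 mm thick runs between them, centred on the flange width.


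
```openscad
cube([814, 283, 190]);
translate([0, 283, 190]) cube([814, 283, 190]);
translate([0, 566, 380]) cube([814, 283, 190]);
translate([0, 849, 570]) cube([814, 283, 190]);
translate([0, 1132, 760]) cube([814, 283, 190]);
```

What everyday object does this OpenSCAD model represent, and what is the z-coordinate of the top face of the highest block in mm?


A staircase. The total rise is 950 mm.

5 identical blocks, each offset up and back from the previous — a staircase. Each step is 190 mm tall and there are 5 of them, so the total rise is 5 × 190 = 950 mm.


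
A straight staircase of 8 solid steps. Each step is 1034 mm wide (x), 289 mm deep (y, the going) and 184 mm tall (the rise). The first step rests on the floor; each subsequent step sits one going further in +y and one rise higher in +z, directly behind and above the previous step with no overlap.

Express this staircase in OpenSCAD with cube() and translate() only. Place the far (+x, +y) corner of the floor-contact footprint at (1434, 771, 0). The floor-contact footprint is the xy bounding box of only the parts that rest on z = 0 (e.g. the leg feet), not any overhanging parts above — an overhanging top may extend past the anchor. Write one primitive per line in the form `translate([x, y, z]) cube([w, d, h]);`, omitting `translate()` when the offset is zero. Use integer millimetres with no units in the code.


translate([400, 482, 0]) cube([1034, 289, 184]);
translate([400, 771, 184]) cube([1034, 289, 184]);
translate([400, 1060, 368]) cube([1034, 289, 184]);
translate([400, 1349, 552]) cube([1034, 289, 184]);
translate([400, 1638, 736]) cube([1034, 289, 184]);
translate([400, 1927, 920]) cube([1034, 289, 184]);
translate([400, 2216, 1104]) cube([1034, 289, 184]);
translate([400, 2505, 1288]) cube([1034, 289, 184]);


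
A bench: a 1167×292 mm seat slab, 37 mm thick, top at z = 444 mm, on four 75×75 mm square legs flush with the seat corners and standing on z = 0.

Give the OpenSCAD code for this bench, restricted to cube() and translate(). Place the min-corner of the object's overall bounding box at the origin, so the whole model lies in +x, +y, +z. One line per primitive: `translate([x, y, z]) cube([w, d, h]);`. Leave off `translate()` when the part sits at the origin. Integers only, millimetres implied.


translate([0, 0, 407]) cube([1167, 292, 37]);
cube([75, 75, 407]);
translate([0, 217, 0]) cube([75, 75, 407]);
translate([1092, 0, 0]) cube([75, 75, 407]);
translate([1092, 217, 0]) cube([75, 75, 407]);


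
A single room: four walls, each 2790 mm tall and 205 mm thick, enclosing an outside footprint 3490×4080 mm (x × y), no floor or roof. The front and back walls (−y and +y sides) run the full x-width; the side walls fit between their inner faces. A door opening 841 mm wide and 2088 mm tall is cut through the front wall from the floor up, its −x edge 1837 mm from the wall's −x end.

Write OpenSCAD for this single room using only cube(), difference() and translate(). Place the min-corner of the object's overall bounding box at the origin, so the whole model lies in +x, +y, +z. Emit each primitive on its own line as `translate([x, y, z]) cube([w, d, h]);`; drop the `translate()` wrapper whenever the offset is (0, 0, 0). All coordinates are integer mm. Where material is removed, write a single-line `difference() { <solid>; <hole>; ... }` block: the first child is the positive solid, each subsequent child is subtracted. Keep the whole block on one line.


difference() { cube([3490, 205, 2790]); translate([1837, 0, 0]) cube([841, 205, 2088]); }
translate([0, 3875, 0]) cube([3490, 205, 2790]);
translate([0, 205, 0]) cube([205, 3670, 2790]);
translate([3285, 205, 0]) cube([205, 3670, 2790]);


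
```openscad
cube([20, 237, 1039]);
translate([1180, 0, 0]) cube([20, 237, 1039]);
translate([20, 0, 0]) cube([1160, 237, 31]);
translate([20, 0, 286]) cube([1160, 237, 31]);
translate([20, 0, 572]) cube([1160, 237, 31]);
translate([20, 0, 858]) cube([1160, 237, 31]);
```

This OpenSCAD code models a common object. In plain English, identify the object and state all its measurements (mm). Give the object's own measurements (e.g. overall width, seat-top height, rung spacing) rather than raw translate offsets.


An open bookshelf. Two side panels, each 20 mm thick, 237 mm deep and 1039 mm tall, stand 1200 mm apart (outside-to-outside). Between them sit 4 shelves, each 31 mm thick and 237 mm deep, spanning the full gap between the sides. The bottom shelf rests on the floor (its underside at z = 0) and the clear gap between one shelf's top and the next shelf's underside is 255 mm.


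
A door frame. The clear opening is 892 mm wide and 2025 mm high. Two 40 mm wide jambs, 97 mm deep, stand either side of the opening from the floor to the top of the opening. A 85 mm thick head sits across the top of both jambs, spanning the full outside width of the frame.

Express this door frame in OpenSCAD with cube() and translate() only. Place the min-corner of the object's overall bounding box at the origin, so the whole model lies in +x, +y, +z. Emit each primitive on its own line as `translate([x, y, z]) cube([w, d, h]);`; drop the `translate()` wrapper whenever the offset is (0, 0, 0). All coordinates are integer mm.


cube([40, 97, 2025]);
translate([932, 0, 0]) cube([40, 97, 2025]);
translate([0, 0, 2025]) cube([972, 97, 85]);


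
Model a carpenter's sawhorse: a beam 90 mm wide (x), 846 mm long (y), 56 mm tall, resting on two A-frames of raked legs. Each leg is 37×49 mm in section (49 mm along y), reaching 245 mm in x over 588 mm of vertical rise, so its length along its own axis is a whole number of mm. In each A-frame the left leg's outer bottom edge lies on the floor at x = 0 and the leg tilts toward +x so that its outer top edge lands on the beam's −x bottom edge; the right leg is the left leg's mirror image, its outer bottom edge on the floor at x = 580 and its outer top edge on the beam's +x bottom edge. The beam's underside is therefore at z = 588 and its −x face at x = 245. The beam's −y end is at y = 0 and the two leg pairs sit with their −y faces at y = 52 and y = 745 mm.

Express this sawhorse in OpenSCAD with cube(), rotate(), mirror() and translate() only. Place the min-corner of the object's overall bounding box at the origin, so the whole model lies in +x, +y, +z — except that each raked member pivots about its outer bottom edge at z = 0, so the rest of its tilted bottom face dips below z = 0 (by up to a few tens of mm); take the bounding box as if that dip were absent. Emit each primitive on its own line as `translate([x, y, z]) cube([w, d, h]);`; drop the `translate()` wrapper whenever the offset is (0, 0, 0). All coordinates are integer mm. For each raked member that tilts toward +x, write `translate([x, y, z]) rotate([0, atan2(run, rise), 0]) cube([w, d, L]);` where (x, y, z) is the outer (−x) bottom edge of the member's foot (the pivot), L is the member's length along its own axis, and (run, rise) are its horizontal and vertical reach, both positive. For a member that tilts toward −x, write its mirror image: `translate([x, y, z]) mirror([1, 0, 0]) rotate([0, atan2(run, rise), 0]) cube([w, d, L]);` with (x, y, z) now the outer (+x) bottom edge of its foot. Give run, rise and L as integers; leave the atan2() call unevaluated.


// leg length = √(245² + 588²) = 637
// right-leg outer foot x = 2·245 + 90 = 580
// beam min-corner = (245, 0, 588)
translate([245, 0, 588]) cube([90, 846, 56]);
translate([0, 52, 0]) rotate([0, atan2(245, 588), 0]) cube([37, 49, 637]);
translate([580, 52, 0]) mirror([1, 0, 0]) rotate([0, atan2(245, 588), 0]) cube([37, 49, 637]);
translate([0, 745, 0]) rotate([0, atan2(245, 588), 0]) cube([37, 49, 637]);
translate([580, 745, 0]) mirror([1, 0, 0]) rotate([0, atan2(245, 588), 0]) cube([37, 49, 637]);


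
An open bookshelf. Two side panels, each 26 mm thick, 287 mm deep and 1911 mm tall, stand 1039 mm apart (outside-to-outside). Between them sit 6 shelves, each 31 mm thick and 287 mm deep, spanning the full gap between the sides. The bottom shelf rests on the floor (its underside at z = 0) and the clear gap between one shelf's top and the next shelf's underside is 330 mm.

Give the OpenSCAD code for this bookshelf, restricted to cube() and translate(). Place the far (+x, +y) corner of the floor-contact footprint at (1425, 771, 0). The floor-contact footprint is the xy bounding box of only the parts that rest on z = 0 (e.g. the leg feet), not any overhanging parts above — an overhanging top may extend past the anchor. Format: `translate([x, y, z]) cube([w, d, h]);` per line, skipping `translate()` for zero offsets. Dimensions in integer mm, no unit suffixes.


translate([386, 484, 0]) cube([26, 287, 1911]);
translate([1399, 484, 0]) cube([26, 287, 1911]);
translate([412, 484, 0]) cube([987, 287, 31]);
translate([412, 484, 361]) cube([987, 287, 31]);
translate([412, 484, 722]) cube([987, 287, 31]);
translate([412, 484, 1083]) cube([987, 287, 31]);
translate([412, 484, 1444]) cube([987, 287, 31]);
translate([412, 484, 1805]) cube([987, 287, 31]);
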